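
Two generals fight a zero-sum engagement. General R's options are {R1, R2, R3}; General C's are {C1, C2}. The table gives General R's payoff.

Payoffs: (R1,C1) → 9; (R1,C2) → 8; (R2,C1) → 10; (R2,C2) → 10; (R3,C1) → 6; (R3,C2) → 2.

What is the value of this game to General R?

10

Row minima: R1 → 8, R2 → 10, R3 → 2; maximin = 10.
Column maxima: C1 → 10, C2 → 10; minimax = 10.
Since maximin = minimax = 10, there is a saddle point and the value is 10.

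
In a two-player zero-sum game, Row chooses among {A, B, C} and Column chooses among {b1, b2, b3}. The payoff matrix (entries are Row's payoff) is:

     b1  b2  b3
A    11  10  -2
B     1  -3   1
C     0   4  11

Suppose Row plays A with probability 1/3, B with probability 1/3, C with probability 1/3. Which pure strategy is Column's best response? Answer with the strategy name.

If Column plays b1, Row's expected payoff is (1/3)·11 + (1/3)·1 + (1/3)·0 = 4.
If Column plays b2, Row's expected payoff is (1/3)·10 + (1/3)·(-3) + (1/3)·4 = 11/3.
If Column plays b3, Row's expected payoff is (1/3)·(-2) + (1/3)·1 + (1/3)·11 = 10/3.
Column minimizes Row's payoff; the smallest is 10/3, so the best response is b3.

b3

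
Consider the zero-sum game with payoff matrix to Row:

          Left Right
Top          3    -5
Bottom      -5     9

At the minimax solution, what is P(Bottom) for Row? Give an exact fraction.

4/11

Row minima: Top → -5, Bottom → -5; maximin = -5.
Column maxima: Left → 3, Right → 9; minimax = 3.
-5 ≠ 3, so there is no saddle point; optimal play is mixed.
Let Row play Top with probability p. Expected payoff against Left: 3p + (-5)(1−p) = 8p − 5; against Right: (-5)p + 9(1−p) = −14p + 9.
Setting these equal: 8p − 5 = −14p + 9 ⇒ 22p = 14 ⇒ p = 7/11, and the value is (8)·(7/11) − 5 = 1/11.
For Column: with q = P(Left), equating Top's and Bottom's payoffs gives 8q − 5 = −14q + 9 ⇒ q = 7/11.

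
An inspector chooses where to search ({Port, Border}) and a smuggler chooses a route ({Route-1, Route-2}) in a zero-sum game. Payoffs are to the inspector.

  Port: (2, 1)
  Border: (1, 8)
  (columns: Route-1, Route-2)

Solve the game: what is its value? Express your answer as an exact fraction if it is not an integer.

15/8

Row minima: Port → 1, Border → 1; maximin = 1.
Column maxima: Route-1 → 2, Route-2 → 8; minimax = 2.
1 ≠ 2, so there is no saddle point; optimal play is mixed.
Let the inspector play Port with probability p. Expected payoff against Route-1: 2p + 1(1−p) = p + 1; against Route-2: 1p + 8(1−p) = −7p + 8.
Setting these equal: p + 1 = −7p + 8 ⇒ 8p = 7 ⇒ p = 7/8, and the value is (1)·(7/8) + 1 = 15/8.
For the smuggler: with q = P(Route-1), equating Port's and Border's payoffs gives q + 1 = −7q + 8 ⇒ q = 7/8.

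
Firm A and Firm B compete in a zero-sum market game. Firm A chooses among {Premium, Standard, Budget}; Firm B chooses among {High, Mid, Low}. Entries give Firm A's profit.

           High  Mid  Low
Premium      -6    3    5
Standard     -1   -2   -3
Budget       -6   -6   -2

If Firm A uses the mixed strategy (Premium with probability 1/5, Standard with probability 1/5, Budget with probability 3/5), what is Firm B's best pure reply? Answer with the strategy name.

High

If Firm B plays High, Firm A's expected payoff is (1/5)·(-6) + (1/5)·(-1) + (3/5)·(-6) = -5.
If Firm B plays Mid, Firm A's expected payoff is (1/5)·3 + (1/5)·(-2) + (3/5)·(-6) = -17/5.
If Firm B plays Low, Firm A's expected payoff is (1/5)·5 + (1/5)·(-3) + (3/5)·(-2) = -4/5.
Firm B minimizes Firm A's payoff; the smallest is -5, so the best response is High.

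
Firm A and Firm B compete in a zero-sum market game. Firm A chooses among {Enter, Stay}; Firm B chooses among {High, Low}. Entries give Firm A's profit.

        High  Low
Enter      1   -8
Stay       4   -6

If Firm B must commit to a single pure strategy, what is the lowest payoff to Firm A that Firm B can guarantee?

Column maxima: High → 4, Low → -6.
The smallest of these is -6.

-6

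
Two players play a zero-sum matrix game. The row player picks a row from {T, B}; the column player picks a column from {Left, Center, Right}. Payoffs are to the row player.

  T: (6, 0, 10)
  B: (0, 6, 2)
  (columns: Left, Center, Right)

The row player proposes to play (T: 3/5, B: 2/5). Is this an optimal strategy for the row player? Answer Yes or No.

No

Against Left this mix gives (3/5)·6 + (2/5)·0 = 18/5.
Against Center this mix gives (3/5)·0 + (2/5)·6 = 12/5.
Against Right this mix gives (3/5)·10 + (2/5)·2 = 34/5.
The column player will play Center, holding the row player to 12/5. Shifting weight toward the row that does better against Center would raise this floor (the equalizing mix achieves 3 against both Center and Left), so the proposed strategy is not optimal.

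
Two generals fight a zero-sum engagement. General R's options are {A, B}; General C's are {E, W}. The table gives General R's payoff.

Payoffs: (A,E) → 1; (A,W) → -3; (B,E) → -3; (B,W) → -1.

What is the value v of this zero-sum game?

Row minima: A → -3, B → -3; maximin = -3.
Column maxima: E → 1, W → -1; minimax = -1.
-3 ≠ -1, so there is no saddle point; optimal play is mixed.
Let General R play A with probability p. Expected payoff against E: 1p + (-3)(1−p) = 4p − 3; against W: (-3)p + (-1)(1−p) = −2p − 1.
Setting these equal: 4p − 3 = −2p − 1 ⇒ 6p = 2 ⇒ p = 1/3, and the value is (4)·(1/3) − 3 = -5/3.
For General C: with q = P(E), equating A's and B's payoffs gives 4q − 3 = −2q − 1 ⇒ q = 1/3.

-5/3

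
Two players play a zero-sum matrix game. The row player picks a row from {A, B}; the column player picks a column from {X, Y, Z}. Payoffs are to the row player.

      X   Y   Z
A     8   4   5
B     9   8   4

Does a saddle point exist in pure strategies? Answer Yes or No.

No

Row minima: A → 4, B → 4; maximin = 4.
Column maxima: X → 9, Y → 8, Z → 5; minimax = 5.
4 ≠ 5, so no pure-strategy equilibrium exists.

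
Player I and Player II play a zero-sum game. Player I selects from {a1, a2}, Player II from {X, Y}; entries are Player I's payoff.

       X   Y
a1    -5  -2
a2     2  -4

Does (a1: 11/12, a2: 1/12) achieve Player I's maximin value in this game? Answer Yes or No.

No

Against X this mix gives (11/12)·(-5) + (1/12)·2 = -53/12.
Against Y this mix gives (11/12)·(-2) + (1/12)·(-4) = -13/6.
Player II will play X, holding Player I to -53/12. Shifting weight toward the row that does better against X would raise this floor (the equalizing mix achieves -8/3 against both X and Y), so the proposed strategy is not optimal.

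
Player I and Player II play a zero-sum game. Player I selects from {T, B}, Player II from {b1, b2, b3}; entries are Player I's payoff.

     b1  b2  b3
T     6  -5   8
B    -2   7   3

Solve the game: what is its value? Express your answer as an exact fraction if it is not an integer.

8/5

Row minima: T → -5, B → -2; maximin = -2.
Column maxima: b1 → 6, b2 → 7, b3 → 8; minimax = 6.
-2 ≠ 6, so there is no saddle point; optimal play is mixed.
b3 is strictly dominated by b1 (it gives Player I strictly more in every row), so Player II never plays it.
On the remaining 2×2 (T, B vs b1, b2):
Let Player I play T with probability p. Expected payoff against b1: 6p + (-2)(1−p) = 8p − 2; against b2: (-5)p + 7(1−p) = −12p + 7.
Setting these equal: 8p − 2 = −12p + 7 ⇒ 20p = 9 ⇒ p = 9/20, and the value is (8)·(9/20) − 2 = 8/5.
For Player II: with q = P(b1), equating T's and B's payoffs gives 11q − 5 = −9q + 7 ⇒ q = 3/5.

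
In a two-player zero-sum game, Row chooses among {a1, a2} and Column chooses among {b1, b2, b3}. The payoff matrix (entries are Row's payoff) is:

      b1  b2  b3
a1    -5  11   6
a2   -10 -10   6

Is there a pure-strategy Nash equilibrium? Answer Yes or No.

Yes

Row minima: a1 → -5, a2 → -10; maximin = -5.
Column maxima: b1 → -5, b2 → 11, b3 → 6; minimax = -5.
maximin = minimax = -5, so a saddle point exists.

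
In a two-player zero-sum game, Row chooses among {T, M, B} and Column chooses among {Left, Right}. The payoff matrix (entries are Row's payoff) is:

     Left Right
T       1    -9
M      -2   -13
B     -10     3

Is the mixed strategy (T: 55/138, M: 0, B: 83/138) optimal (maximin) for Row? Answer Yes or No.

No

Against Left this mix gives (55/138)·1 + (83/138)·(-10) = -775/138.
Against Right this mix gives (55/138)·(-9) + (83/138)·3 = -41/23.
Column will play Left, holding Row to -775/138. Shifting weight toward the row that does better against Left would raise this floor (the equalizing mix achieves -87/23 against both Left and Right), so the proposed strategy is not optimal.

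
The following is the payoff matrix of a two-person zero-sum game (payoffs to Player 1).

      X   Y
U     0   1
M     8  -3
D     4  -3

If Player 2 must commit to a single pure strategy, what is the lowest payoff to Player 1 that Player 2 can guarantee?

Column maxima: X → 8, Y → 1.
The smallest of these is 1.

1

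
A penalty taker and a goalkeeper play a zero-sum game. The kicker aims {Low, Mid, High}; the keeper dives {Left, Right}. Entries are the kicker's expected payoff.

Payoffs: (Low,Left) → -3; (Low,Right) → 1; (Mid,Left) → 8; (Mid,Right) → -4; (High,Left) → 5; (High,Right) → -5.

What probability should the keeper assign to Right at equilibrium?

11/16

Row minima: Low → -3, Mid → -4, High → -5; maximin = -3.
Column maxima: Left → 8, Right → 1; minimax = 1.
-3 ≠ 1, so there is no saddle point; optimal play is mixed.
High is strictly dominated by Mid, so the kicker never plays it.
On the remaining 2×2 (Low, Mid vs Left, Right):
Let the kicker play Low with probability p. Expected payoff against Left: (-3)p + 8(1−p) = −11p + 8; against Right: 1p + (-4)(1−p) = 5p − 4.
Setting these equal: −11p + 8 = 5p − 4 ⇒ −16p = -12 ⇒ p = 3/4, and the value is (-11)·(3/4) + 8 = -1/4.
For the keeper: with q = P(Left), equating Low's and Mid's payoffs gives −4q + 1 = 12q − 4 ⇒ q = 5/16.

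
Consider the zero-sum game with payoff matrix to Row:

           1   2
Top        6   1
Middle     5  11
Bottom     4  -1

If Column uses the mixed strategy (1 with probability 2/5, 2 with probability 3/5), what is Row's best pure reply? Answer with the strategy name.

Middle

Expected payoff of Top: (2/5)·6 + (3/5)·1 = 3.
Expected payoff of Middle: (2/5)·5 + (3/5)·11 = 43/5.
Expected payoff of Bottom: (2/5)·4 + (3/5)·(-1) = 1.
The largest is 43/5, so Row's best response is Middle.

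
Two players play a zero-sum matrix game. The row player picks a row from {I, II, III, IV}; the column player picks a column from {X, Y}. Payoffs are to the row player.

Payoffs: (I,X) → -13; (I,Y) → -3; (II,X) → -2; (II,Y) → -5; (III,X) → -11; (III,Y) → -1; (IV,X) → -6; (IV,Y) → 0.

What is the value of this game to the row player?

-10/3

Row minima: I → -13, II → -5, III → -11, IV → -6; maximin = -5.
Column maxima: X → -2, Y → 0; minimax = -2.
-5 ≠ -2, so there is no saddle point; optimal play is mixed.
I is strictly dominated by III, so the row player never plays it.
III is strictly dominated by IV, so the row player never plays it.
On the remaining 2×2 (II, IV vs X, Y):
Let the row player play II with probability p. Expected payoff against X: (-2)p + (-6)(1−p) = 4p − 6; against Y: (-5)p + 0(1−p) = −5p.
Setting these equal: 4p − 6 = −5p ⇒ 9p = 6 ⇒ p = 2/3, and the value is (4)·(2/3) − 6 = -10/3.
For the column player: with q = P(X), equating II's and IV's payoffs gives 3q − 5 = −6q ⇒ q = 5/9.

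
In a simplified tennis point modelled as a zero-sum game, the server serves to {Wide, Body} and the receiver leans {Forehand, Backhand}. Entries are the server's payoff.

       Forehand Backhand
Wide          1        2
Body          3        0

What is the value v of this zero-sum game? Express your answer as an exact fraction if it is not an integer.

Row minima: Wide → 1, Body → 0; maximin = 1.
Column maxima: Forehand → 3, Backhand → 2; minimax = 2.
1 ≠ 2, so there is no saddle point; optimal play is mixed.
Let the server play Wide with probability p. Expected payoff against Forehand: 1p + 3(1−p) = −2p + 3; against Backhand: 2p + 0(1−p) = 2p.
Setting these equal: −2p + 3 = 2p ⇒ −4p = -3 ⇒ p = 3/4, and the value is (-2)·(3/4) + 3 = 3/2.
For the receiver: with q = P(Forehand), equating Wide's and Body's payoffs gives −q + 2 = 3q ⇒ q = 1/2.

3/2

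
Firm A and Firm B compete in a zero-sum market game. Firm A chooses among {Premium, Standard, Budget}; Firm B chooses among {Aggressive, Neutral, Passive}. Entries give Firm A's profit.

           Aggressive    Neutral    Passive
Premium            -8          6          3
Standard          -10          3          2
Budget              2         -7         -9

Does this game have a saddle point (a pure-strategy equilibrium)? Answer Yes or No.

No

Row minima: Premium → -8, Standard → -10, Budget → -9; maximin = -8.
Column maxima: Aggressive → 2, Neutral → 6, Passive → 3; minimax = 2.
-8 ≠ 2, so no pure-strategy equilibrium exists.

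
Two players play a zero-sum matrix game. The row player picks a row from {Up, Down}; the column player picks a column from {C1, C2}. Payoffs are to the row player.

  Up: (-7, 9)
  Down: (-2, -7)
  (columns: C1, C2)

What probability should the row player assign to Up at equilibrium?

5/21

Row minima: Up → -7, Down → -7; maximin = -7.
Column maxima: C1 → -2, C2 → 9; minimax = -2.
-7 ≠ -2, so there is no saddle point; optimal play is mixed.
Let the row player play Up with probability p. Expected payoff against C1: (-7)p + (-2)(1−p) = −5p − 2; against C2: 9p + (-7)(1−p) = 16p − 7.
Setting these equal: −5p − 2 = 16p − 7 ⇒ −21p = -5 ⇒ p = 5/21, and the value is (-5)·(5/21) − 2 = -67/21.
For the column player: with q = P(C1), equating Up's and Down's payoffs gives −16q + 9 = 5q − 7 ⇒ q = 16/21.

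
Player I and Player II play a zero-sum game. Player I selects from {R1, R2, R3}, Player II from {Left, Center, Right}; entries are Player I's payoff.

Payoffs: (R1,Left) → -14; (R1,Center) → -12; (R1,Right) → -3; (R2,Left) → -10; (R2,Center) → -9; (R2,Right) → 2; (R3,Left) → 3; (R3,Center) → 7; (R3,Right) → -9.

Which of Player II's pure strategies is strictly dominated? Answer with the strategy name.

Left holds Player I's payoff strictly below Center in every row: -14 < -12, -10 < -9, 3 < 7.
So Center is strictly dominated for Player II.

Center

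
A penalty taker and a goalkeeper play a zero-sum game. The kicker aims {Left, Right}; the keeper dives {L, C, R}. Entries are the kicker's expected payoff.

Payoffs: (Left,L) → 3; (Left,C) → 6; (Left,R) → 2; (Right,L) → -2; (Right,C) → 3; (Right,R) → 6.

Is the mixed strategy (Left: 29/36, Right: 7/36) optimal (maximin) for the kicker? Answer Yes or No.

No

Against L this mix gives (29/36)·3 + (7/36)·(-2) = 73/36.
Against C this mix gives (29/36)·6 + (7/36)·3 = 65/12.
Against R this mix gives (29/36)·2 + (7/36)·6 = 25/9.
The keeper will play L, holding the kicker to 73/36. Shifting weight toward the row that does better against L would raise this floor (the equalizing mix achieves 22/9 against both L and R), so the proposed strategy is not optimal.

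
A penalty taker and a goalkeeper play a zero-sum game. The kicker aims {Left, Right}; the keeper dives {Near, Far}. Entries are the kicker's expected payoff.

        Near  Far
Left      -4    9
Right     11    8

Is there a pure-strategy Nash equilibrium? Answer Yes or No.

Row minima: Left → -4, Right → 8; maximin = 8.
Column maxima: Near → 11, Far → 9; minimax = 9.
8 ≠ 9, so no pure-strategy equilibrium exists.

No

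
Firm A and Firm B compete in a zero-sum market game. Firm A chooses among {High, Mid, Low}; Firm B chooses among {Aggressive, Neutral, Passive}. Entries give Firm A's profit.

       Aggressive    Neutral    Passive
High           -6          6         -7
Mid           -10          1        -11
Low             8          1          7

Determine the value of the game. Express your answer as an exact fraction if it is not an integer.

49/19

Row minima: High → -7, Mid → -11, Low → 1; maximin = 1.
Column maxima: Aggressive → 8, Neutral → 6, Passive → 7; minimax = 6.
1 ≠ 6, so there is no saddle point; optimal play is mixed.
Mid is strictly dominated by High, so Firm A never plays it.
Aggressive is strictly dominated by Passive (it gives Firm A strictly more in every row), so Firm B never plays it.
On the remaining 2×2 (High, Low vs Neutral, Passive):
Let Firm A play High with probability p. Expected payoff against Neutral: 6p + 1(1−p) = 5p + 1; against Passive: (-7)p + 7(1−p) = −14p + 7.
Setting these equal: 5p + 1 = −14p + 7 ⇒ 19p = 6 ⇒ p = 6/19, and the value is (5)·(6/19) + 1 = 49/19.
For Firm B: with q = P(Neutral), equating High's and Low's payoffs gives 13q − 7 = −6q + 7 ⇒ q = 14/19.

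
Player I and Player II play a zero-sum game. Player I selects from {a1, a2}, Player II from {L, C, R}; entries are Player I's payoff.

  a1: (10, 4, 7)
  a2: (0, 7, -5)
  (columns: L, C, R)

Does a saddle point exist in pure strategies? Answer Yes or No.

Row minima: a1 → 4, a2 → -5; maximin = 4.
Column maxima: L → 10, C → 7, R → 7; minimax = 7.
4 ≠ 7, so no pure-strategy equilibrium exists.

No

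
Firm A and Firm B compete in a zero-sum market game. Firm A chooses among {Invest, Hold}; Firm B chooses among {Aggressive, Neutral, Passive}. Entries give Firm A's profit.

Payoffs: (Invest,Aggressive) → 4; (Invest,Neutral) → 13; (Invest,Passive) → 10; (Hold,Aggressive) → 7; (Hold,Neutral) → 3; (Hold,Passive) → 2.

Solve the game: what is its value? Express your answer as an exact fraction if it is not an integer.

62/11

Row minima: Invest → 4, Hold → 2; maximin = 4.
Column maxima: Aggressive → 7, Neutral → 13, Passive → 10; minimax = 7.
4 ≠ 7, so there is no saddle point; optimal play is mixed.
Neutral is strictly dominated by Passive (it gives Firm A strictly more in every row), so Firm B never plays it.
On the remaining 2×2 (Invest, Hold vs Aggressive, Passive):
Let Firm A play Invest with probability p. Expected payoff against Aggressive: 4p + 7(1−p) = −3p + 7; against Passive: 10p + 2(1−p) = 8p + 2.
Setting these equal: −3p + 7 = 8p + 2 ⇒ −11p = -5 ⇒ p = 5/11, and the value is (-3)·(5/11) + 7 = 62/11.
For Firm B: with q = P(Aggressive), equating Invest's and Hold's payoffs gives −6q + 10 = 5q + 2 ⇒ q = 8/11.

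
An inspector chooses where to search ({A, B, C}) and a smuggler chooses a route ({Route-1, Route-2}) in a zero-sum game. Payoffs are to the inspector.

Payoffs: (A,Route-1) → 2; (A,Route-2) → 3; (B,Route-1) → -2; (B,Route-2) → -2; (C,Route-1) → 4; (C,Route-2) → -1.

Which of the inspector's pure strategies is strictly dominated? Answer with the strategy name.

A gives a strictly higher payoff than B against every column: 2 > -2, 3 > -2.
So B is strictly dominated and the inspector never plays it.

B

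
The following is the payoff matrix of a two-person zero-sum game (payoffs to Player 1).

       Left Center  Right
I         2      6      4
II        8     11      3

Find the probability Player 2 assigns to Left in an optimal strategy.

Row minima: I → 2, II → 3; maximin = 3.
Column maxima: Left → 8, Center → 11, Right → 4; minimax = 4.
3 ≠ 4, so there is no saddle point; optimal play is mixed.
Center is strictly dominated by Left (it gives Player 1 strictly more in every row), so Player 2 never plays it.
On the remaining 2×2 (I, II vs Left, Right):
Let Player 1 play I with probability p. Expected payoff against Left: 2p + 8(1−p) = −6p + 8; against Right: 4p + 3(1−p) = p + 3.
Setting these equal: −6p + 8 = p + 3 ⇒ −7p = -5 ⇒ p = 5/7, and the value is (-6)·(5/7) + 8 = 26/7.
For Player 2: with q = P(Left), equating I's and II's payoffs gives −2q + 4 = 5q + 3 ⇒ q = 1/7.

1/7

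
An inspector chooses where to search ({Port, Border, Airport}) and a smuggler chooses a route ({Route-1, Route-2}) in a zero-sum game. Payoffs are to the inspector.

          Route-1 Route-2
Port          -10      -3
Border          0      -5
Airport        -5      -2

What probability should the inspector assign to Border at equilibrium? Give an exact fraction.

Row minima: Port → -10, Border → -5, Airport → -5; maximin = -5.
Column maxima: Route-1 → 0, Route-2 → -2; minimax = -2.
-5 ≠ -2, so there is no saddle point; optimal play is mixed.
Port is strictly dominated by Airport, so the inspector never plays it.
On the remaining 2×2 (Border, Airport vs Route-1, Route-2):
Let the inspector play Border with probability p. Expected payoff against Route-1: 0p + (-5)(1−p) = 5p − 5; against Route-2: (-5)p + (-2)(1−p) = −3p − 2.
Setting these equal: 5p − 5 = −3p − 2 ⇒ 8p = 3 ⇒ p = 3/8, and the value is (5)·(3/8) − 5 = -25/8.
For the smuggler: with q = P(Route-1), equating Border's and Airport's payoffs gives 5q − 5 = −3q − 2 ⇒ q = 3/8.

3/8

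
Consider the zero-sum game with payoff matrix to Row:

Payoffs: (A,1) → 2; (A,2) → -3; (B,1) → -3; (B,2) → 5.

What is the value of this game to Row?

1/13

Row minima: A → -3, B → -3; maximin = -3.
Column maxima: 1 → 2, 2 → 5; minimax = 2.
-3 ≠ 2, so there is no saddle point; optimal play is mixed.
Let Row play A with probability p. Expected payoff against 1: 2p + (-3)(1−p) = 5p − 3; against 2: (-3)p + 5(1−p) = −8p + 5.
Setting these equal: 5p − 3 = −8p + 5 ⇒ 13p = 8 ⇒ p = 8/13, and the value is (5)·(8/13) − 3 = 1/13.
For Column: with q = P(1), equating A's and B's payoffs gives 5q − 3 = −8q + 5 ⇒ q = 8/13.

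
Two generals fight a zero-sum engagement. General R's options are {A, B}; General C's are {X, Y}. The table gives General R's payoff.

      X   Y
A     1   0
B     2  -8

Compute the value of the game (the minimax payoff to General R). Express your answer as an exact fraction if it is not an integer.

0

Row minima: A → 0, B → -8; maximin = 0.
Column maxima: X → 2, Y → 0; minimax = 0.
Since maximin = minimax = 0, there is a saddle point and the value is 0.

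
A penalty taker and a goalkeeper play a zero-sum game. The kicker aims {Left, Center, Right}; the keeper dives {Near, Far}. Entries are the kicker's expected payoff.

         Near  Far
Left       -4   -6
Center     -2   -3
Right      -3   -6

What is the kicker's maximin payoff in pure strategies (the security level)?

-3

Row minima: Left → -6, Center → -3, Right → -6.
The best of these is -3.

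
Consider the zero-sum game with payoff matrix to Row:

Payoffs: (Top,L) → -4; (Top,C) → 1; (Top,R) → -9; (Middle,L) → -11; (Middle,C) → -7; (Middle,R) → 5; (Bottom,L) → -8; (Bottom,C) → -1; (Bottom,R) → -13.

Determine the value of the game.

-17/3

Row minima: Top → -9, Middle → -11, Bottom → -13; maximin = -9.
Column maxima: L → -4, C → 1, R → 5; minimax = -4.
-9 ≠ -4, so there is no saddle point; optimal play is mixed.
Bottom is strictly dominated by Top, so Row never plays it.
C is strictly dominated by L (it gives Row strictly more in every row), so Column never plays it.
On the remaining 2×2 (Top, Middle vs L, R):
Let Row play Top with probability p. Expected payoff against L: (-4)p + (-11)(1−p) = 7p − 11; against R: (-9)p + 5(1−p) = −14p + 5.
Setting these equal: 7p − 11 = −14p + 5 ⇒ 21p = 16 ⇒ p = 16/21, and the value is (7)·(16/21) − 11 = -17/3.
For Column: with q = P(L), equating Top's and Middle's payoffs gives 5q − 9 = −16q + 5 ⇒ q = 2/3.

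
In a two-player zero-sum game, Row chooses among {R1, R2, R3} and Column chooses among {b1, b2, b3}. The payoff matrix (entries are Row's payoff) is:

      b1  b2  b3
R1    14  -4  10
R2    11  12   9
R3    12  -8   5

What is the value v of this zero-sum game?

156/17

Row minima: R1 → -4, R2 → 9, R3 → -8; maximin = 9.
Column maxima: b1 → 14, b2 → 12, b3 → 10; minimax = 10.
9 ≠ 10, so there is no saddle point; optimal play is mixed.
R3 is strictly dominated by R1, so Row never plays it.
b1 is strictly dominated by b3 (it gives Row strictly more in every row), so Column never plays it.
On the remaining 2×2 (R1, R2 vs b2, b3):
Let Row play R1 with probability p. Expected payoff against b2: (-4)p + 12(1−p) = −16p + 12; against b3: 10p + 9(1−p) = p + 9.
Setting these equal: −16p + 12 = p + 9 ⇒ −17p = -3 ⇒ p = 3/17, and the value is (-16)·(3/17) + 12 = 156/17.
For Column: with q = P(b2), equating R1's and R2's payoffs gives −14q + 10 = 3q + 9 ⇒ q = 1/17.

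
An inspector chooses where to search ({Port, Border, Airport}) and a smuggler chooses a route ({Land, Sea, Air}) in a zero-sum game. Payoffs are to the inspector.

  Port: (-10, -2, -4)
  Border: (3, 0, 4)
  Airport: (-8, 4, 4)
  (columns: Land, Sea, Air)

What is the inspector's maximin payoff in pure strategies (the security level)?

Row minima: Port → -10, Border → 0, Airport → -8.
The best of these is 0.

0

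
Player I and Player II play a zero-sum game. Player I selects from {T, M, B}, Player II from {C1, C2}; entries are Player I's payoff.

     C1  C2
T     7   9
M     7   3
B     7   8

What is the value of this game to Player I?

7

Row minima: T → 7, M → 3, B → 7; maximin = 7.
Column maxima: C1 → 7, C2 → 9; minimax = 7.
Since maximin = minimax = 7, there is a saddle point and the value is 7.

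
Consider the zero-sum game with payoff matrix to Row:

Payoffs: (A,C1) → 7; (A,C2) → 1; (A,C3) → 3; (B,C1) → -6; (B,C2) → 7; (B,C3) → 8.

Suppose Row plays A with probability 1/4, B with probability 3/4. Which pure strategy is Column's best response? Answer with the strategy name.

C1

If Column plays C1, Row's expected payoff is (1/4)·7 + (3/4)·(-6) = -11/4.
If Column plays C2, Row's expected payoff is (1/4)·1 + (3/4)·7 = 11/2.
If Column plays C3, Row's expected payoff is (1/4)·3 + (3/4)·8 = 27/4.
Column minimizes Row's payoff; the smallest is -11/4, so the best response is C1.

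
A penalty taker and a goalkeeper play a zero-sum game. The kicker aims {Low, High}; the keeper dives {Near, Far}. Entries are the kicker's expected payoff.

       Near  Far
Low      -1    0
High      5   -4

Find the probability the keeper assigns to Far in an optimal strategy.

Row minima: Low → -1, High → -4; maximin = -1.
Column maxima: Near → 5, Far → 0; minimax = 0.
-1 ≠ 0, so there is no saddle point; optimal play is mixed.
Let the kicker play Low with probability p. Expected payoff against Near: (-1)p + 5(1−p) = −6p + 5; against Far: 0p + (-4)(1−p) = 4p − 4.
Setting these equal: −6p + 5 = 4p − 4 ⇒ −10p = -9 ⇒ p = 9/10, and the value is (-6)·(9/10) + 5 = -2/5.
For the keeper: with q = P(Near), equating Low's and High's payoffs gives −q = 9q − 4 ⇒ q = 2/5.

3/5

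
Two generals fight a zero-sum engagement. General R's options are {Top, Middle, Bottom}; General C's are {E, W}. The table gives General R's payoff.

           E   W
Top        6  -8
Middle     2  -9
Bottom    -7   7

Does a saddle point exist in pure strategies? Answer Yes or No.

No

Row minima: Top → -8, Middle → -9, Bottom → -7; maximin = -7.
Column maxima: E → 6, W → 7; minimax = 6.
-7 ≠ 6, so no pure-strategy equilibrium exists.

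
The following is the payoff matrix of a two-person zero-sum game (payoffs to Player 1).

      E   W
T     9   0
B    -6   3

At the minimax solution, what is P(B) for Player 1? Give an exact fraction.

Row minima: T → 0, B → -6; maximin = 0.
Column maxima: E → 9, W → 3; minimax = 3.
0 ≠ 3, so there is no saddle point; optimal play is mixed.
Let Player 1 play T with probability p. Expected payoff against E: 9p + (-6)(1−p) = 15p − 6; against W: 0p + 3(1−p) = −3p + 3.
Setting these equal: 15p − 6 = −3p + 3 ⇒ 18p = 9 ⇒ p = 1/2, and the value is (15)·(1/2) − 6 = 3/2.
For Player 2: with q = P(E), equating T's and B's payoffs gives 9q = −9q + 3 ⇒ q = 1/6.

1/2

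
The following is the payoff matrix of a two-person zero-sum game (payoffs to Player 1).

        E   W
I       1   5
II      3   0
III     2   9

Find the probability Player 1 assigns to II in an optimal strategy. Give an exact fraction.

7/10

Row minima: I → 1, II → 0, III → 2; maximin = 2.
Column maxima: E → 3, W → 9; minimax = 3.
2 ≠ 3, so there is no saddle point; optimal play is mixed.
I is strictly dominated by III, so Player 1 never plays it.
On the remaining 2×2 (II, III vs E, W):
Let Player 1 play II with probability p. Expected payoff against E: 3p + 2(1−p) = p + 2; against W: 0p + 9(1−p) = −9p + 9.
Setting these equal: p + 2 = −9p + 9 ⇒ 10p = 7 ⇒ p = 7/10, and the value is (1)·(7/10) + 2 = 27/10.
For Player 2: with q = P(E), equating II's and III's payoffs gives 3q = −7q + 9 ⇒ q = 9/10.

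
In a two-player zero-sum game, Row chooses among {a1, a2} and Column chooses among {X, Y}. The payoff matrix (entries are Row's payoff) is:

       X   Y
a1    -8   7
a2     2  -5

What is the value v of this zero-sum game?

Row minima: a1 → -8, a2 → -5; maximin = -5.
Column maxima: X → 2, Y → 7; minimax = 2.
-5 ≠ 2, so there is no saddle point; optimal play is mixed.
Let Row play a1 with probability p. Expected payoff against X: (-8)p + 2(1−p) = −10p + 2; against Y: 7p + (-5)(1−p) = 12p − 5.
Setting these equal: −10p + 2 = 12p − 5 ⇒ −22p = -7 ⇒ p = 7/22, and the value is (-10)·(7/22) + 2 = -13/11.
For Column: with q = P(X), equating a1's and a2's payoffs gives −15q + 7 = 7q − 5 ⇒ q = 6/11.

-13/11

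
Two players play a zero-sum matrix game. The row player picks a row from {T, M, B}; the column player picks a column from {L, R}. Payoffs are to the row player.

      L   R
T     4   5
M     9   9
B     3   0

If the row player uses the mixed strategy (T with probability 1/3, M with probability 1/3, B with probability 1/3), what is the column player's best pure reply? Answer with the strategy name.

R

If the column player plays L, the row player's expected payoff is (1/3)·4 + (1/3)·9 + (1/3)·3 = 16/3.
If the column player plays R, the row player's expected payoff is (1/3)·5 + (1/3)·9 + (1/3)·0 = 14/3.
The column player minimizes the row player's payoff; the smallest is 14/3, so the best response is R.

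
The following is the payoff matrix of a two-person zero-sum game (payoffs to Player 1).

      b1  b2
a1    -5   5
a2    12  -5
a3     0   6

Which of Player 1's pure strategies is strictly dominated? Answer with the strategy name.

a3 gives a strictly higher payoff than a1 against every column: 0 > -5, 6 > 5.
So a1 is strictly dominated and Player 1 never plays it.

a1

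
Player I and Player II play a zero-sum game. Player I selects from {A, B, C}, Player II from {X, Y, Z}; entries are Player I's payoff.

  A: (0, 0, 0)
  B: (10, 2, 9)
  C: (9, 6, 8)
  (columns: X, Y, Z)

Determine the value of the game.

Row minima: A → 0, B → 2, C → 6; maximin = 6.
Column maxima: X → 10, Y → 6, Z → 9; minimax = 6.
Since maximin = minimax = 6, there is a saddle point and the value is 6.

6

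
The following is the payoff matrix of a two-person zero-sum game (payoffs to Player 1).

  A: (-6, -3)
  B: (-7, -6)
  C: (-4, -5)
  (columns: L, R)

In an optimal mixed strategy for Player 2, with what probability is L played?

Row minima: A → -6, B → -7, C → -5; maximin = -5.
Column maxima: L → -4, R → -3; minimax = -4.
-5 ≠ -4, so there is no saddle point; optimal play is mixed.
B is strictly dominated by A, so Player 1 never plays it.
On the remaining 2×2 (A, C vs L, R):
Let Player 1 play A with probability p. Expected payoff against L: (-6)p + (-4)(1−p) = −2p − 4; against R: (-3)p + (-5)(1−p) = 2p − 5.
Setting these equal: −2p − 4 = 2p − 5 ⇒ −4p = -1 ⇒ p = 1/4, and the value is (-2)·(1/4) − 4 = -9/2.
For Player 2: with q = P(L), equating A's and C's payoffs gives −3q − 3 = q − 5 ⇒ q = 1/2.

1/2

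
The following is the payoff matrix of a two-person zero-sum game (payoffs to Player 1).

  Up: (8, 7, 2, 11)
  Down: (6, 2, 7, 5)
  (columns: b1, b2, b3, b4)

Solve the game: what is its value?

9/2

Row minima: Up → 2, Down → 2; maximin = 2.
Column maxima: b1 → 8, b2 → 7, b3 → 7, b4 → 11; minimax = 7.
2 ≠ 7, so there is no saddle point; optimal play is mixed.
b1 is strictly dominated by b2 (it gives Player 1 strictly more in every row), so Player 2 never plays it.
b4 is strictly dominated by b2 (it gives Player 1 strictly more in every row), so Player 2 never plays it.
On the remaining 2×2 (Up, Down vs b2, b3):
Let Player 1 play Up with probability p. Expected payoff against b2: 7p + 2(1−p) = 5p + 2; against b3: 2p + 7(1−p) = −5p + 7.
Setting these equal: 5p + 2 = −5p + 7 ⇒ 10p = 5 ⇒ p = 1/2, and the value is (5)·(1/2) + 2 = 9/2.
For Player 2: with q = P(b2), equating Up's and Down's payoffs gives 5q + 2 = −5q + 7 ⇒ q = 1/2.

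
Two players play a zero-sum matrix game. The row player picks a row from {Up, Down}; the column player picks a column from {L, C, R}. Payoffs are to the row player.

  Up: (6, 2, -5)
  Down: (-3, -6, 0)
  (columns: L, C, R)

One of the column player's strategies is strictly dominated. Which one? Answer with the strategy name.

C holds the row player's payoff strictly below L in every row: 2 < 6, -6 < -3.
So L is strictly dominated for the column player.

L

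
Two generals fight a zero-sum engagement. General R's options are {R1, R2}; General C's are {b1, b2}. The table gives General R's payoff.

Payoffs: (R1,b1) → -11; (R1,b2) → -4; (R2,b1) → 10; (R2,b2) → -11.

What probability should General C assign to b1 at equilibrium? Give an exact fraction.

Row minima: R1 → -11, R2 → -11; maximin = -11.
Column maxima: b1 → 10, b2 → -4; minimax = -4.
-11 ≠ -4, so there is no saddle point; optimal play is mixed.
Let General R play R1 with probability p. Expected payoff against b1: (-11)p + 10(1−p) = −21p + 10; against b2: (-4)p + (-11)(1−p) = 7p − 11.
Setting these equal: −21p + 10 = 7p − 11 ⇒ −28p = -21 ⇒ p = 3/4, and the value is (-21)·(3/4) + 10 = -23/4.
For General C: with q = P(b1), equating R1's and R2's payoffs gives −7q − 4 = 21q − 11 ⇒ q = 1/4.

1/4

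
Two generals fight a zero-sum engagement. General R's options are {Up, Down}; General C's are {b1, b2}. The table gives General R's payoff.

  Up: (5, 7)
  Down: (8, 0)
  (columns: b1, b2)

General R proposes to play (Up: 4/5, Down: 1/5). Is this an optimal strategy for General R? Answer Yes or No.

Yes

Against b1 this mix gives (4/5)·5 + (1/5)·8 = 28/5.
Against b2 this mix gives (4/5)·7 + (1/5)·0 = 28/5.
All of General C's active replies (b1, b2) yield 28/5, and no column does worse for General R. The mix makes General C indifferent and guarantees 28/5, so it is optimal.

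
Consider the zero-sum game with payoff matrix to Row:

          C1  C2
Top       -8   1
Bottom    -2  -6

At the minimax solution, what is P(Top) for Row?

4/13

Row minima: Top → -8, Bottom → -6; maximin = -6.
Column maxima: C1 → -2, C2 → 1; minimax = -2.
-6 ≠ -2, so there is no saddle point; optimal play is mixed.
Let Row play Top with probability p. Expected payoff against C1: (-8)p + (-2)(1−p) = −6p − 2; against C2: 1p + (-6)(1−p) = 7p − 6.
Setting these equal: −6p − 2 = 7p − 6 ⇒ −13p = -4 ⇒ p = 4/13, and the value is (-6)·(4/13) − 2 = -50/13.
For Column: with q = P(C1), equating Top's and Bottom's payoffs gives −9q + 1 = 4q − 6 ⇒ q = 7/13.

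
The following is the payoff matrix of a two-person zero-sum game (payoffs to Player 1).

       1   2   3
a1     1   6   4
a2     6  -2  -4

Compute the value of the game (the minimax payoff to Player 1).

28/13

Row minima: a1 → 1, a2 → -4; maximin = 1.
Column maxima: 1 → 6, 2 → 6, 3 → 4; minimax = 4.
1 ≠ 4, so there is no saddle point; optimal play is mixed.
2 is strictly dominated by 3 (it gives Player 1 strictly more in every row), so Player 2 never plays it.
On the remaining 2×2 (a1, a2 vs 1, 3):
Let Player 1 play a1 with probability p. Expected payoff against 1: 1p + 6(1−p) = −5p + 6; against 3: 4p + (-4)(1−p) = 8p − 4.
Setting these equal: −5p + 6 = 8p − 4 ⇒ −13p = -10 ⇒ p = 10/13, and the value is (-5)·(10/13) + 6 = 28/13.
For Player 2: with q = P(1), equating a1's and a2's payoffs gives −3q + 4 = 10q − 4 ⇒ q = 8/13.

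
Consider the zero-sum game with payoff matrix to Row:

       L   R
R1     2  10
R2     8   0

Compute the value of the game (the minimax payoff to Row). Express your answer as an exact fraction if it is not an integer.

Row minima: R1 → 2, R2 → 0; maximin = 2.
Column maxima: L → 8, R → 10; minimax = 8.
2 ≠ 8, so there is no saddle point; optimal play is mixed.
Let Row play R1 with probability p. Expected payoff against L: 2p + 8(1−p) = −6p + 8; against R: 10p + 0(1−p) = 10p.
Setting these equal: −6p + 8 = 10p ⇒ −16p = -8 ⇒ p = 1/2, and the value is (-6)·(1/2) + 8 = 5.
For Column: with q = P(L), equating R1's and R2's payoffs gives −8q + 10 = 8q ⇒ q = 5/8.

5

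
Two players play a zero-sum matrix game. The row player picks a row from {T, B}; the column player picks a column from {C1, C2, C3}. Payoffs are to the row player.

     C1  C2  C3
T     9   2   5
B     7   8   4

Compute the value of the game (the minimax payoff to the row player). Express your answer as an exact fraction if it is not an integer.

32/7

Row minima: T → 2, B → 4; maximin = 4.
Column maxima: C1 → 9, C2 → 8, C3 → 5; minimax = 5.
4 ≠ 5, so there is no saddle point; optimal play is mixed.
C1 is strictly dominated by C3 (it gives the row player strictly more in every row), so the column player never plays it.
On the remaining 2×2 (T, B vs C2, C3):
Let the row player play T with probability p. Expected payoff against C2: 2p + 8(1−p) = −6p + 8; against C3: 5p + 4(1−p) = p + 4.
Setting these equal: −6p + 8 = p + 4 ⇒ −7p = -4 ⇒ p = 4/7, and the value is (-6)·(4/7) + 8 = 32/7.
For the column player: with q = P(C2), equating T's and B's payoffs gives −3q + 5 = 4q + 4 ⇒ q = 1/7.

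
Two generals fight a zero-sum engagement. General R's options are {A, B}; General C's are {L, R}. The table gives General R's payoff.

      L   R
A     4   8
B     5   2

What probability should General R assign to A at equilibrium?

Row minima: A → 4, B → 2; maximin = 4.
Column maxima: L → 5, R → 8; minimax = 5.
4 ≠ 5, so there is no saddle point; optimal play is mixed.
Let General R play A with probability p. Expected payoff against L: 4p + 5(1−p) = −p + 5; against R: 8p + 2(1−p) = 6p + 2.
Setting these equal: −p + 5 = 6p + 2 ⇒ −7p = -3 ⇒ p = 3/7, and the value is (-1)·(3/7) + 5 = 32/7.
For General C: with q = P(L), equating A's and B's payoffs gives −4q + 8 = 3q + 2 ⇒ q = 6/7.

3/7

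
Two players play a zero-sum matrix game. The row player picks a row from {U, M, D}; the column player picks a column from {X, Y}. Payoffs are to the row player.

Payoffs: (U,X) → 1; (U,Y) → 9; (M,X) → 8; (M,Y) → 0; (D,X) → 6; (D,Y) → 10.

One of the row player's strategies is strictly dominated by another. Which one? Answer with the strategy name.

U

D gives a strictly higher payoff than U against every column: 6 > 1, 10 > 9.
So U is strictly dominated and the row player never plays it.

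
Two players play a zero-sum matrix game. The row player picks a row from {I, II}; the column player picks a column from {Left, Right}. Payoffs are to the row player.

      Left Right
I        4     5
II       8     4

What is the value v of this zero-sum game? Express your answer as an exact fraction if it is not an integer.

Row minima: I → 4, II → 4; maximin = 4.
Column maxima: Left → 8, Right → 5; minimax = 5.
4 ≠ 5, so there is no saddle point; optimal play is mixed.
Let the row player play I with probability p. Expected payoff against Left: 4p + 8(1−p) = −4p + 8; against Right: 5p + 4(1−p) = p + 4.
Setting these equal: −4p + 8 = p + 4 ⇒ −5p = -4 ⇒ p = 4/5, and the value is (-4)·(4/5) + 8 = 24/5.
For the column player: with q = P(Left), equating I's and II's payoffs gives −q + 5 = 4q + 4 ⇒ q = 1/5.

24/5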